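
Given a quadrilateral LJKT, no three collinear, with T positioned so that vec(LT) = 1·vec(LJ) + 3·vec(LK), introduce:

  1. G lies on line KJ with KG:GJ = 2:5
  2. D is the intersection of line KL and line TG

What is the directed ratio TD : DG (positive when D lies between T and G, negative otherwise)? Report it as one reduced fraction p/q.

TD:DG = -7/2

Choose coordinates L = (0, 0), J = (1, 0), K = (0, 1), T = (1, 3).
1. G lies on line KJ with KG:GJ = 2:5 ⇒ G = (2/7, 5/7)
2. D is the intersection of line KL and line TG ⇒ D = (0, -1/5)
D = T + t·(G−T) with t = 7/5, so TD:DG = t:(1−t) = 7/5:-2/5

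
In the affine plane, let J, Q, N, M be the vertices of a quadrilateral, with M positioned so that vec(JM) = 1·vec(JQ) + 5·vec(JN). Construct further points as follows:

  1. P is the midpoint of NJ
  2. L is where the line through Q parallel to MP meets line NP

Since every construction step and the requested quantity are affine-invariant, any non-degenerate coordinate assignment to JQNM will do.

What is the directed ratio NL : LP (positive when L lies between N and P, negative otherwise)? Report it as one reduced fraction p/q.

NL:LP = -11/10

Set J = (0, 0), Q = (1, 0), N = (0, 1), M = (1, 5); any affine frame gives the same invariant.
1. P is the midpoint of NJ ⇒ P = (0, 1/2)
2. L is where the line through Q parallel to MP meets line NP ⇒ L = (0, -9/2)
L = N + t·(P−N) with t = 11, so NL:LP = t:(1−t) = 11:-10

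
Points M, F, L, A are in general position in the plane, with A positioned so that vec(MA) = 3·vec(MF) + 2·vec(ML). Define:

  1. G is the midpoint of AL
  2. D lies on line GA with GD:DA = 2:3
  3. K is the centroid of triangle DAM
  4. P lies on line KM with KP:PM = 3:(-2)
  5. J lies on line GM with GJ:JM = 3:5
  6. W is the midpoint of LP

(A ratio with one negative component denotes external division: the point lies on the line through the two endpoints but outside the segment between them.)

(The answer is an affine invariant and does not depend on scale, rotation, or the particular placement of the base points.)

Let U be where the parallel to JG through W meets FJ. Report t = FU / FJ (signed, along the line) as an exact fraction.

t = 59/30

Set M = (0, 0), F = (1, 0), L = (0, 1), A = (3, 2); any affine frame gives the same invariant.
1. G is the midpoint of AL ⇒ G = (3/2, 3/2)
2. D lies on line GA with GD:DA = 2:3 ⇒ D = (21/10, 17/10)
3. K is the centroid of triangle DAM ⇒ K = (17/10, 37/30)
4. P lies on line KM with KP:PM = 3:(-2) ⇒ P = (-17/5, -37/15)
5. J lies on line GM with GJ:JM = 3:5 ⇒ J = (15/16, 15/16)
6. W is the midpoint of LP ⇒ W = (-17/10, -11/15)
through W parallel to JG: direction (9/16, 9/16); meets FJ at U = (421/480, 59/32)
U = F + t·(J−F) with t = 59/30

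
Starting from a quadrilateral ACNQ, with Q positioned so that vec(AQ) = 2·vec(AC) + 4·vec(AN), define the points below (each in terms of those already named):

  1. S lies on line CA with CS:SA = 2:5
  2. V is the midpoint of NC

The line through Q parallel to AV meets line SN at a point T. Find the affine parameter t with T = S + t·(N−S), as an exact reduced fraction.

Work in coordinates with A = (0, 0), C = (1, 0), N = (0, 1), Q = (2, 4).
1. S lies on line CA with CS:SA = 2:5 ⇒ S = (5/7, 0)
2. V is the midpoint of NC ⇒ V = (1/2, 1/2)
through Q parallel to AV: direction (1/2, 1/2); meets SN at T = (-5/12, 19/12)
T = S + t·(N−S) with t = 19/12

t = 19/12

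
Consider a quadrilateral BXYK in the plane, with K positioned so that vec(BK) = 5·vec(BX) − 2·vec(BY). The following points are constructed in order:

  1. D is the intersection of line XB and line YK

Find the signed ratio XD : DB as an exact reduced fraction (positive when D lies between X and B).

Work in coordinates with B = (0, 0), X = (1, 0), Y = (0, 1), K = (5, -2).
1. D is the intersection of line XB and line YK ⇒ D = (5/3, 0)
D = X + t·(B−X) with t = -2/3, so XD:DB = t:(1−t) = -2/3:5/3

XD:DB = -2/5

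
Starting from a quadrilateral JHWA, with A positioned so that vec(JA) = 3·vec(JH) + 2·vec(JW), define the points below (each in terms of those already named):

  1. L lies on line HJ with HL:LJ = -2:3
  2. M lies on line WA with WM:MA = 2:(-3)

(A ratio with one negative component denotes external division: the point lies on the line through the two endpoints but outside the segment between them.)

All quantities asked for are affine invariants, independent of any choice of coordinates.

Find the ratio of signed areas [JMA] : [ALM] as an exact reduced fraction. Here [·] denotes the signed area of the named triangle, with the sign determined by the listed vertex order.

[JMA]:[ALM] = 1/2

Work in coordinates with J = (0, 0), H = (1, 0), W = (0, 1), A = (3, 2).
1. L lies on line HJ with HL:LJ = -2:3 ⇒ L = (3, 0)
2. M lies on line WA with WM:MA = 2:(-3) ⇒ M = (-6, -1)
2·[JMA] = -9, 2·[ALM] = -18
[JMA]:[ALM] = -9:-18 = 1/2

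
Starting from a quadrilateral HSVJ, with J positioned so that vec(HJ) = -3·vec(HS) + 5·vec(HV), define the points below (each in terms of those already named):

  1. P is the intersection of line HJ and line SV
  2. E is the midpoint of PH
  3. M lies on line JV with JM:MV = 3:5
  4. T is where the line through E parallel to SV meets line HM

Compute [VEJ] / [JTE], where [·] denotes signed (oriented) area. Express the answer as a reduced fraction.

[VEJ]:[JTE] = 26/3

Work in coordinates with H = (0, 0), S = (1, 0), V = (0, 1), J = (-3, 5).
1. P is the intersection of line HJ and line SV ⇒ P = (-3/2, 5/2)
2. E is the midpoint of PH ⇒ E = (-3/4, 5/4)
3. M lies on line JV with JM:MV = 3:5 ⇒ M = (-15/8, 7/2)
4. T is where the line through E parallel to SV meets line HM ⇒ T = (-15/26, 14/13)
2·[VEJ] = -9/4, 2·[JTE] = -27/104
[VEJ]:[JTE] = -9/4:-27/104 = 26/3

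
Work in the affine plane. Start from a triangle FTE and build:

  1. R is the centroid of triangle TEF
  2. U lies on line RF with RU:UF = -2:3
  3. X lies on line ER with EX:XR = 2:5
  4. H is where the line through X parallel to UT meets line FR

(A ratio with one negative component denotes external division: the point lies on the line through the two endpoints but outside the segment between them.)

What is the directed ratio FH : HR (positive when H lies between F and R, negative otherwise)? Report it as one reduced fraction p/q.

FH:HR = 2/5

Work in coordinates with F = (0, 0), T = (1, 0), E = (0, 1).
1. R is the centroid of triangle TEF ⇒ R = (1/3, 1/3)
2. U lies on line RF with RU:UF = -2:3 ⇒ U = (1, 1)
3. X lies on line ER with EX:XR = 2:5 ⇒ X = (2/21, 17/21)
4. H is where the line through X parallel to UT meets line FR ⇒ H = (2/21, 2/21)
H = F + t·(R−F) with t = 2/7, so FH:HR = t:(1−t) = 2/7:5/7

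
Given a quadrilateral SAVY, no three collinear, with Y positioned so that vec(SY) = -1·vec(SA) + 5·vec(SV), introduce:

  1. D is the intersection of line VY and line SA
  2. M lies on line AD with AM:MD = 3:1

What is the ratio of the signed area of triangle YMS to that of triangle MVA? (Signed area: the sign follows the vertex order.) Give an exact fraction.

Assign S = (0, 0), A = (1, 0), V = (0, 1), Y = (-1, 5) — the answer is frame-independent, so this choice is without loss of generality.
1. D is the intersection of line VY and line SA ⇒ D = (1/4, 0)
2. M lies on line AD with AM:MD = 3:1 ⇒ M = (7/16, 0)
2·[YMS] = -35/16, 2·[MVA] = -9/16
[YMS]:[MVA] = -35/16:-9/16 = 35/9

[YMS]:[MVA] = 35/9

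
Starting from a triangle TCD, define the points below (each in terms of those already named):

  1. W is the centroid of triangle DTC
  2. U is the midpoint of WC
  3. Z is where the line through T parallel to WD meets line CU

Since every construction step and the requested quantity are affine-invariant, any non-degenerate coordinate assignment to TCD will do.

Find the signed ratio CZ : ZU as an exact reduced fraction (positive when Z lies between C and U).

Set T = (0, 0), C = (1, 0), D = (0, 1); any affine frame gives the same invariant.
1. W is the centroid of triangle DTC ⇒ W = (1/3, 1/3)
2. U is the midpoint of WC ⇒ U = (2/3, 1/6)
3. Z is where the line through T parallel to WD meets line CU ⇒ Z = (-1/3, 2/3)
Z = C + t·(U−C) with t = 4, so CZ:ZU = t:(1−t) = 4:-3

CZ:ZU = -4/3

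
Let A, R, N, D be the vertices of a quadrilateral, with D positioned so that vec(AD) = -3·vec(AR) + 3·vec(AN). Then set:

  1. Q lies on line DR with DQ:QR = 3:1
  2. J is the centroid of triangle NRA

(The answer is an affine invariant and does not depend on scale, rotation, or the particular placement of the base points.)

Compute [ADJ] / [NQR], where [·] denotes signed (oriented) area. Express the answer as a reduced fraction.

[ADJ]:[NQR] = -8

Choose coordinates A = (0, 0), R = (1, 0), N = (0, 1), D = (-3, 3).
1. Q lies on line DR with DQ:QR = 3:1 ⇒ Q = (0, 3/4)
2. J is the centroid of triangle NRA ⇒ J = (1/3, 1/3)
2·[ADJ] = -2, 2·[NQR] = 1/4
[ADJ]:[NQR] = -2:1/4 = -8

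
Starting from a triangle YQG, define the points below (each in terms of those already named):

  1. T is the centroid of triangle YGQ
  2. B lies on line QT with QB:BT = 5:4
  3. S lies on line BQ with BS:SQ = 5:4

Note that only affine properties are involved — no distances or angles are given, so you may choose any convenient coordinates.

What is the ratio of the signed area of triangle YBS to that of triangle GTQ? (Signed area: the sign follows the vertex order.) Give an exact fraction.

[YBS]:[GTQ] = -25/81

Work in coordinates with Y = (0, 0), Q = (1, 0), G = (0, 1).
1. T is the centroid of triangle YGQ ⇒ T = (1/3, 1/3)
2. B lies on line QT with QB:BT = 5:4 ⇒ B = (17/27, 5/27)
3. S lies on line BQ with BS:SQ = 5:4 ⇒ S = (203/243, 20/243)
2·[YBS] = -25/243, 2·[GTQ] = 1/3
[YBS]:[GTQ] = -25/243:1/3 = -25/81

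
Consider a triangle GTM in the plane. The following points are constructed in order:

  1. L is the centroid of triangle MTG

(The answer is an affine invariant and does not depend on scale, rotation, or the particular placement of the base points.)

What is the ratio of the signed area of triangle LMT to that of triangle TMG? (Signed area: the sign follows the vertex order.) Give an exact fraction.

[LMT]:[TMG] = -1/3

Choose coordinates G = (0, 0), T = (1, 0), M = (0, 1).
1. L is the centroid of triangle MTG ⇒ L = (1/3, 1/3)
2·[LMT] = -1/3, 2·[TMG] = 1
[LMT]:[TMG] = -1/3:1 = -1/3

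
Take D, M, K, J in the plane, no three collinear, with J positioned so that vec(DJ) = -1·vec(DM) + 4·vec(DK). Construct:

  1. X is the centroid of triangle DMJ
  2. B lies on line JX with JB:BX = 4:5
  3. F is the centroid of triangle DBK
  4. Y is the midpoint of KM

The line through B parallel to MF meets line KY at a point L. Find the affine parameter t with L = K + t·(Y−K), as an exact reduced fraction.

Assign D = (0, 0), M = (1, 0), K = (0, 1), J = (-1, 4) — the answer is frame-independent, so this choice is without loss of generality.
1. X is the centroid of triangle DMJ ⇒ X = (0, 4/3)
2. B lies on line JX with JB:BX = 4:5 ⇒ B = (-5/9, 76/27)
3. F is the centroid of triangle DBK ⇒ F = (-5/27, 103/81)
4. Y is the midpoint of KM ⇒ Y = (1/2, 1/2)
through B parallel to MF: direction (-32/27, 103/81); meets KY at L = (117/7, -110/7)
L = K + t·(Y−K) with t = 234/7

t = 234/7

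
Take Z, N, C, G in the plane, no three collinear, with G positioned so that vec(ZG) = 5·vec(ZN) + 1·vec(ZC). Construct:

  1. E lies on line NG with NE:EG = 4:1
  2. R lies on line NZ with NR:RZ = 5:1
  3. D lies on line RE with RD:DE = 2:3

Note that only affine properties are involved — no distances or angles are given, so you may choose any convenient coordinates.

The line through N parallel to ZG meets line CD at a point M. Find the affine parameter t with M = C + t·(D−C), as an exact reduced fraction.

Choose coordinates Z = (0, 0), N = (1, 0), C = (0, 1), G = (5, 1).
1. E lies on line NG with NE:EG = 4:1 ⇒ E = (21/5, 4/5)
2. R lies on line NZ with NR:RZ = 5:1 ⇒ R = (1/6, 0)
3. D lies on line RE with RD:DE = 2:3 ⇒ D = (89/50, 8/25)
through N parallel to ZG: direction (5, 1); meets CD at M = (534/259, 55/259)
M = C + t·(D−C) with t = 300/259

t = 300/259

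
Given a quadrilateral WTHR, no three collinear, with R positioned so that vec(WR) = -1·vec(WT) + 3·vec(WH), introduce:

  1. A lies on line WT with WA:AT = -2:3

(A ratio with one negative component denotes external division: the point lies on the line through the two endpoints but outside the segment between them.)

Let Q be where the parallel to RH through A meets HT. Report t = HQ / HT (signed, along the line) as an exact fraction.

t = -5

Choose coordinates W = (0, 0), T = (1, 0), H = (0, 1), R = (-1, 3).
1. A lies on line WT with WA:AT = -2:3 ⇒ A = (-2, 0)
through A parallel to RH: direction (1, -2); meets HT at Q = (-5, 6)
Q = H + t·(T−H) with t = -5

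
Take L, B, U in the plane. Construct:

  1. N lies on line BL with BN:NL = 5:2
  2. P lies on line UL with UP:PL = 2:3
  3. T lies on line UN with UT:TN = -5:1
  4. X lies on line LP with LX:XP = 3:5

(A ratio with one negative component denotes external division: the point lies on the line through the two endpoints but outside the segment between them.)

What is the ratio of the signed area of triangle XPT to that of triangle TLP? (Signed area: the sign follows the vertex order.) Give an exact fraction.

Assign L = (0, 0), B = (1, 0), U = (0, 1) — the answer is frame-independent, so this choice is without loss of generality.
1. N lies on line BL with BN:NL = 5:2 ⇒ N = (2/7, 0)
2. P lies on line UL with UP:PL = 2:3 ⇒ P = (0, 3/5)
3. T lies on line UN with UT:TN = -5:1 ⇒ T = (5/14, -1/4)
4. X lies on line LP with LX:XP = 3:5 ⇒ X = (0, 9/40)
2·[XPT] = -15/112, 2·[TLP] = -3/14
[XPT]:[TLP] = -15/112:-3/14 = 5/8

[XPT]:[TLP] = 5/8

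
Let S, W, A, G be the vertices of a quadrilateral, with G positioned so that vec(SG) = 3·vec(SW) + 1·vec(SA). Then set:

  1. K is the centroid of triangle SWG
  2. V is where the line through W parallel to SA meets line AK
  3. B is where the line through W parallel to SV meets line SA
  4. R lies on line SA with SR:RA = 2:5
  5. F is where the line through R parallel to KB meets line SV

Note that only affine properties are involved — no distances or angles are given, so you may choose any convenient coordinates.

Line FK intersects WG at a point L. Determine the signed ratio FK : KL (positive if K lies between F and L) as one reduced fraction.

FK:KL = 2

Set S = (0, 0), W = (1, 0), A = (0, 1), G = (3, 1); any affine frame gives the same invariant.
1. K is the centroid of triangle SWG ⇒ K = (4/3, 1/3)
2. V is where the line through W parallel to SA meets line AK ⇒ V = (1, 1/2)
3. B is where the line through W parallel to SV meets line SA ⇒ B = (0, -1/2)
4. R lies on line SA with SR:RA = 2:5 ⇒ R = (0, 2/7)
5. F is where the line through R parallel to KB meets line SV ⇒ F = (-16/7, -8/7)
line FK meets WG at L = (22/7, 15/14)
K = F + t·(L−F) with t = 2/3, so FK:KL = 2/3:1/3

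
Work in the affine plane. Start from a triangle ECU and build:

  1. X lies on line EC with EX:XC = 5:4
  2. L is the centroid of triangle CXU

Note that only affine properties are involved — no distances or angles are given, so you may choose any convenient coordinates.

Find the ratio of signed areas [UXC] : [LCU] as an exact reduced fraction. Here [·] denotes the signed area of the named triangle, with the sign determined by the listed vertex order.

[UXC]:[LCU] = 3

Set E = (0, 0), C = (1, 0), U = (0, 1); any affine frame gives the same invariant.
1. X lies on line EC with EX:XC = 5:4 ⇒ X = (5/9, 0)
2. L is the centroid of triangle CXU ⇒ L = (14/27, 1/3)
2·[UXC] = 4/9, 2·[LCU] = 4/27
[UXC]:[LCU] = 4/9:4/27 = 3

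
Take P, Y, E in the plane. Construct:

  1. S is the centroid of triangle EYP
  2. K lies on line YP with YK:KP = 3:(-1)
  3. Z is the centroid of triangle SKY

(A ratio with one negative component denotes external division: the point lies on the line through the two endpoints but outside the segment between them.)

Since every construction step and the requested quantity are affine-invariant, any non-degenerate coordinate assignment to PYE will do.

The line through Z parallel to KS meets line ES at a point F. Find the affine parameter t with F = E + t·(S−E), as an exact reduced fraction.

Work in coordinates with P = (0, 0), Y = (1, 0), E = (0, 1).
1. S is the centroid of triangle EYP ⇒ S = (1/3, 1/3)
2. K lies on line YP with YK:KP = 3:(-1) ⇒ K = (-1/2, 0)
3. Z is the centroid of triangle SKY ⇒ Z = (5/18, 1/9)
through Z parallel to KS: direction (5/6, 1/3); meets ES at F = (5/12, 1/6)
F = E + t·(S−E) with t = 5/4

t = 5/4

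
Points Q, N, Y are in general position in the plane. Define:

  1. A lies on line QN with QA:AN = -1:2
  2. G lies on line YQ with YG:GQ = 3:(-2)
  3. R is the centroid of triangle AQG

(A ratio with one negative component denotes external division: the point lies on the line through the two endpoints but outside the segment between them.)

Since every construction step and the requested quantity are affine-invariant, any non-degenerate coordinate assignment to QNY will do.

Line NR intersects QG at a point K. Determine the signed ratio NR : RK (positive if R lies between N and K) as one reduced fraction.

Choose coordinates Q = (0, 0), N = (1, 0), Y = (0, 1).
1. A lies on line QN with QA:AN = -1:2 ⇒ A = (-1, 0)
2. G lies on line YQ with YG:GQ = 3:(-2) ⇒ G = (0, -2)
3. R is the centroid of triangle AQG ⇒ R = (-1/3, -2/3)
line NR meets QG at K = (0, -1/2)
R = N + t·(K−N) with t = 4/3, so NR:RK = 4/3:-1/3

NR:RK = -4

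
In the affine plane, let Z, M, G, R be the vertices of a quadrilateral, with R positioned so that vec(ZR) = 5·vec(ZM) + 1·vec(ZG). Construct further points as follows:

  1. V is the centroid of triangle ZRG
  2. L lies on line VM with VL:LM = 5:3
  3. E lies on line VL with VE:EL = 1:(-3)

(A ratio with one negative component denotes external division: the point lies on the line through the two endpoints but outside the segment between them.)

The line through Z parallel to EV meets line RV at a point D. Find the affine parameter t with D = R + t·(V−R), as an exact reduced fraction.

t = 4/3

Choose coordinates Z = (0, 0), M = (1, 0), G = (0, 1), R = (5, 1).
1. V is the centroid of triangle ZRG ⇒ V = (5/3, 2/3)
2. L lies on line VM with VL:LM = 5:3 ⇒ L = (5/4, 1/4)
3. E lies on line VL with VE:EL = 1:(-3) ⇒ E = (15/8, 7/8)
through Z parallel to EV: direction (-5/24, -5/24); meets RV at D = (5/9, 5/9)
D = R + t·(V−R) with t = 4/3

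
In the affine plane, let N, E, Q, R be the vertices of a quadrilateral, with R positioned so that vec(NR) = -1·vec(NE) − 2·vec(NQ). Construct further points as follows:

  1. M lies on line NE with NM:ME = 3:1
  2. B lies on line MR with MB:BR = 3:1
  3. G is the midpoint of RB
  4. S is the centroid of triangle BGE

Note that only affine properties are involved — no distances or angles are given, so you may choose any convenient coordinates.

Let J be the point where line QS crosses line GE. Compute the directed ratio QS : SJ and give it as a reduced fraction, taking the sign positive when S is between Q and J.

QS:SJ = 337/2

Choose coordinates N = (0, 0), E = (1, 0), Q = (0, 1), R = (-1, -2).
1. M lies on line NE with NM:ME = 3:1 ⇒ M = (3/4, 0)
2. B lies on line MR with MB:BR = 3:1 ⇒ B = (-9/16, -3/2)
3. G is the midpoint of RB ⇒ G = (-25/32, -7/4)
4. S is the centroid of triangle BGE ⇒ S = (-11/96, -13/12)
line QS meets GE at J = (-1243/10784, -1477/1348)
S = Q + t·(J−Q) with t = 337/339, so QS:SJ = 337/339:2/339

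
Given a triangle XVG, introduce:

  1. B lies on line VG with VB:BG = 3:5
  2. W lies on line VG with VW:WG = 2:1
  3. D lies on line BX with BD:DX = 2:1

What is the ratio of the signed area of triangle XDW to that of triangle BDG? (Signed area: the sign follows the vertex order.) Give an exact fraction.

Assign X = (0, 0), V = (1, 0), G = (0, 1) — the answer is frame-independent, so this choice is without loss of generality.
1. B lies on line VG with VB:BG = 3:5 ⇒ B = (5/8, 3/8)
2. W lies on line VG with VW:WG = 2:1 ⇒ W = (1/3, 2/3)
3. D lies on line BX with BD:DX = 2:1 ⇒ D = (5/24, 1/8)
2·[XDW] = 7/72, 2·[BDG] = -5/12
[XDW]:[BDG] = 7/72:-5/12 = -7/30

[XDW]:[BDG] = -7/30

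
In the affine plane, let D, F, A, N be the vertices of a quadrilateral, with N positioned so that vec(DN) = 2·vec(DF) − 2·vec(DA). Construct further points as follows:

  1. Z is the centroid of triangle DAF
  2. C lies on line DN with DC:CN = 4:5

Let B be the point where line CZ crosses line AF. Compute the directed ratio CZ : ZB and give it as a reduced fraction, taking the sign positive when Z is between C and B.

Choose coordinates D = (0, 0), F = (1, 0), A = (0, 1), N = (2, -2).
1. Z is the centroid of triangle DAF ⇒ Z = (1/3, 1/3)
2. C lies on line DN with DC:CN = 4:5 ⇒ C = (8/9, -8/9)
line CZ meets AF at B = (1/18, 17/18)
Z = C + t·(B−C) with t = 2/3, so CZ:ZB = 2/3:1/3

CZ:ZB = 2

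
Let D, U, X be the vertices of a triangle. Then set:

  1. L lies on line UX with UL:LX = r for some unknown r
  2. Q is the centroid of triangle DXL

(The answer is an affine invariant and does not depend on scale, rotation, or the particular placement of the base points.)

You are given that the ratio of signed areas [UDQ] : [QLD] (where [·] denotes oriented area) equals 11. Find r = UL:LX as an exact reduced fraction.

Set D = (0, 0), U = (1, 0), X = (0, 1); any affine frame gives the same invariant.
1. With UL:LX = r, write λ = r/(r+1) so L = U + λ·(X−U); L is affine-linear in λ
2. Q is the centroid of triangle DXL ⇒ Q is an affine combination of earlier points and hence also affine-linear in λ
Every point depending on L is an affine combination of L and λ-independent points, so each such coordinate is linear in λ; the λ² term in each signed area is a multiple of (X−U)×(X−U) = 0, so 2·[UDQ] and 2·[QLD] are each linear in λ. Evaluating at λ=0 and λ=1:
  2·[UDQ] = -1/3·λ − 1/3,   2·[QLD] = 1/3·λ − 1/3
So [UDQ]:[QLD] = (-1/3·λ − 1/3) / (1/3·λ − 1/3). Setting this equal to 11:
  -1/3·λ − 1/3 = 11·(1/3·λ − 1/3)  ⇒  λ = 5/6
Then r = λ/(1−λ) = (5/6)/(1/6) = 5. Check: with r = 5, L = (1/6, 5/6) and [UDQ]:[QLD] = 11 as required.

r = 5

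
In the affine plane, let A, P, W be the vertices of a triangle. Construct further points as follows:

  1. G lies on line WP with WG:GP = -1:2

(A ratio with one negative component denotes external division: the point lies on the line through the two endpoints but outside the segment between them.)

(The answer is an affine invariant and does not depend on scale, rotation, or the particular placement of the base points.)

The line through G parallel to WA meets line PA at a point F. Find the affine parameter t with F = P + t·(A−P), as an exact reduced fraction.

t = 2

Assign A = (0, 0), P = (1, 0), W = (0, 1) — the answer is frame-independent, so this choice is without loss of generality.
1. G lies on line WP with WG:GP = -1:2 ⇒ G = (-1, 2)
through G parallel to WA: direction (0, -1); meets PA at F = (-1, 0)
F = P + t·(A−P) with t = 2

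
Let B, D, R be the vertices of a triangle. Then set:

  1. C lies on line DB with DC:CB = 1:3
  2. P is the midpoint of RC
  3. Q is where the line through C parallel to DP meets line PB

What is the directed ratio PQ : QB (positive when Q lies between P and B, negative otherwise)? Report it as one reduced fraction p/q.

Assign B = (0, 0), D = (1, 0), R = (0, 1) — the answer is frame-independent, so this choice is without loss of generality.
1. C lies on line DB with DC:CB = 1:3 ⇒ C = (3/4, 0)
2. P is the midpoint of RC ⇒ P = (3/8, 1/2)
3. Q is where the line through C parallel to DP meets line PB ⇒ Q = (9/32, 3/8)
Q = P + t·(B−P) with t = 1/4, so PQ:QB = t:(1−t) = 1/4:3/4

PQ:QB = 1/3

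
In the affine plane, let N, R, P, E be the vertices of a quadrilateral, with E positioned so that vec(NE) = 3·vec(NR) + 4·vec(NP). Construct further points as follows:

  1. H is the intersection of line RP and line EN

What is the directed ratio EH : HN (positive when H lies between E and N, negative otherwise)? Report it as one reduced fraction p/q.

EH:HN = 6

Choose coordinates N = (0, 0), R = (1, 0), P = (0, 1), E = (3, 4).
1. H is the intersection of line RP and line EN ⇒ H = (3/7, 4/7)
H = E + t·(N−E) with t = 6/7, so EH:HN = t:(1−t) = 6/7:1/7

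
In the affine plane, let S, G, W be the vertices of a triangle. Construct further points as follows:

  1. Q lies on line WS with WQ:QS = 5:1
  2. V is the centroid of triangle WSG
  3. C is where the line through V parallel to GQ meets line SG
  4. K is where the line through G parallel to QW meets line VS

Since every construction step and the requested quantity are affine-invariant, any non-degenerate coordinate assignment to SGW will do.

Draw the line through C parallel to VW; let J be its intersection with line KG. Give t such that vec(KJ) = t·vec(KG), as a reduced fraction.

Assign S = (0, 0), G = (1, 0), W = (0, 1) — the answer is frame-independent, so this choice is without loss of generality.
1. Q lies on line WS with WQ:QS = 5:1 ⇒ Q = (0, 1/6)
2. V is the centroid of triangle WSG ⇒ V = (1/3, 1/3)
3. C is where the line through V parallel to GQ meets line SG ⇒ C = (7/3, 0)
4. K is where the line through G parallel to QW meets line VS ⇒ K = (1, 1)
through C parallel to VW: direction (-1/3, 2/3); meets KG at J = (1, 8/3)
J = K + t·(G−K) with t = -5/3

t = -5/3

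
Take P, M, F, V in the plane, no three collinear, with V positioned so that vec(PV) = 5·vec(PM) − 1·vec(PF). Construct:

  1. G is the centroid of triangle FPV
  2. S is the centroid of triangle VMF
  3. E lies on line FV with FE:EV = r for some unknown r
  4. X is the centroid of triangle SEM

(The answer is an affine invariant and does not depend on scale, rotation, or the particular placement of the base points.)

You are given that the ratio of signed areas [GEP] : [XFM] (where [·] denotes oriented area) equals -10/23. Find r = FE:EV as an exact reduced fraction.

r = 5/3

Set P = (0, 0), M = (1, 0), F = (0, 1), V = (5, -1); any affine frame gives the same invariant.
1. G is the centroid of triangle FPV ⇒ G = (5/3, 0)
2. S is the centroid of triangle VMF ⇒ S = (2, 0)
3. With FE:EV = r, write λ = r/(r+1) so E = F + λ·(V−F); E is affine-linear in λ
4. X is the centroid of triangle SEM ⇒ X is an affine combination of earlier points and hence also affine-linear in λ
Every point depending on E is an affine combination of E and λ-independent points, so each such coordinate is linear in λ; the λ² term in each signed area is a multiple of (V−F)×(V−F) = 0, so 2·[GEP] and 2·[XFM] are each linear in λ. Evaluating at λ=0 and λ=1:
  2·[GEP] = -10/3·λ + 5/3,   2·[XFM] = λ + 1/3
So [GEP]:[XFM] = (-10/3·λ + 5/3) / (λ + 1/3). Setting this equal to -10/23:
  -10/3·λ + 5/3 = -10/23·(λ + 1/3)  ⇒  λ = 5/8
Then r = λ/(1−λ) = (5/8)/(3/8) = 5/3. Check: with r = 5/3, E = (25/8, -1/4) and [GEP]:[XFM] = -10/23 as required.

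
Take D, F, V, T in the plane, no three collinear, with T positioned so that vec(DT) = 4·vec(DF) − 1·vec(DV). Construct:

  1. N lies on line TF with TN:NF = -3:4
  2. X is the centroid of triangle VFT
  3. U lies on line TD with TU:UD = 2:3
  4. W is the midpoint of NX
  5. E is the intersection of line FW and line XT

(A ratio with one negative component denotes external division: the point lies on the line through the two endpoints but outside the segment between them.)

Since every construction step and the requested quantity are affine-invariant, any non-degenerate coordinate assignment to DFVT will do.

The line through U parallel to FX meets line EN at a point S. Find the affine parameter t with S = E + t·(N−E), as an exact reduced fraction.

Choose coordinates D = (0, 0), F = (1, 0), V = (0, 1), T = (4, -1).
1. N lies on line TF with TN:NF = -3:4 ⇒ N = (13, -4)
2. X is the centroid of triangle VFT ⇒ X = (5/3, 0)
3. U lies on line TD with TU:UD = 2:3 ⇒ U = (12/5, -3/5)
4. W is the midpoint of NX ⇒ W = (22/3, -2)
5. E is the intersection of line FW and line XT ⇒ E = (53/15, -4/5)
through U parallel to FX: direction (2/3, 0); meets EN at S = (353/120, -3/5)
S = E + t·(N−E) with t = -1/16

t = -1/16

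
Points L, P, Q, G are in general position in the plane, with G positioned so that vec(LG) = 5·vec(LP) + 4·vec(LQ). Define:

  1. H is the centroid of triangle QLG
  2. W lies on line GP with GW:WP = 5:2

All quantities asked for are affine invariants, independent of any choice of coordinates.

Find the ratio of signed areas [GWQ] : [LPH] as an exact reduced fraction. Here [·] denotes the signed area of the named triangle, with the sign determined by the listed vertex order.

Assign L = (0, 0), P = (1, 0), Q = (0, 1), G = (5, 4) — the answer is frame-independent, so this choice is without loss of generality.
1. H is the centroid of triangle QLG ⇒ H = (5/3, 5/3)
2. W lies on line GP with GW:WP = 5:2 ⇒ W = (15/7, 8/7)
2·[GWQ] = -40/7, 2·[LPH] = 5/3
[GWQ]:[LPH] = -40/7:5/3 = -24/7

[GWQ]:[LPH] = -24/7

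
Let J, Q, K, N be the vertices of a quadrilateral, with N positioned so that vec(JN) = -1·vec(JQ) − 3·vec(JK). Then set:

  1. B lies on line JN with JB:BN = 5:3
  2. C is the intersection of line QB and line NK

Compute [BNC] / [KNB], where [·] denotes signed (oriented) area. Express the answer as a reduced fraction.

[BNC]:[KNB] = -9/37

Set J = (0, 0), Q = (1, 0), K = (0, 1), N = (-1, -3); any affine frame gives the same invariant.
1. B lies on line JN with JB:BN = 5:3 ⇒ B = (-5/8, -15/8)
2. C is the intersection of line QB and line NK ⇒ C = (-28/37, -75/37)
2·[BNC] = -27/296, 2·[KNB] = 3/8
[BNC]:[KNB] = -27/296:3/8 = -9/37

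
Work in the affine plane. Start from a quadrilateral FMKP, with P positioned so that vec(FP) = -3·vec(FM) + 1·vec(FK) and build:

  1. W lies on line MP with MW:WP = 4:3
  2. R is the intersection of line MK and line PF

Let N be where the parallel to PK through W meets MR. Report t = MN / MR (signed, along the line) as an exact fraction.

t = -8/7

Assign F = (0, 0), M = (1, 0), K = (0, 1), P = (-3, 1) — the answer is frame-independent, so this choice is without loss of generality.
1. W lies on line MP with MW:WP = 4:3 ⇒ W = (-9/7, 4/7)
2. R is the intersection of line MK and line PF ⇒ R = (3/2, -1/2)
through W parallel to PK: direction (3, 0); meets MR at N = (3/7, 4/7)
N = M + t·(R−M) with t = -8/7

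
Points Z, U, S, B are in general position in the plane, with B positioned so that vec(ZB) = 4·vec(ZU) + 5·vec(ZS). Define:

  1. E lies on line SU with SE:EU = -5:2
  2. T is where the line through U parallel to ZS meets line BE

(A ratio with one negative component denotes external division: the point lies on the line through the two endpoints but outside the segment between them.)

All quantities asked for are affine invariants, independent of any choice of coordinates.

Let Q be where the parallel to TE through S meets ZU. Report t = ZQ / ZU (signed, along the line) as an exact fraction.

Assign Z = (0, 0), U = (1, 0), S = (0, 1), B = (4, 5) — the answer is frame-independent, so this choice is without loss of generality.
1. E lies on line SU with SE:EU = -5:2 ⇒ E = (5/3, -2/3)
2. T is where the line through U parallel to ZS meets line BE ⇒ T = (1, -16/7)
through S parallel to TE: direction (2/3, 34/21); meets ZU at Q = (-7/17, 0)
Q = Z + t·(U−Z) with t = -7/17

t = -7/17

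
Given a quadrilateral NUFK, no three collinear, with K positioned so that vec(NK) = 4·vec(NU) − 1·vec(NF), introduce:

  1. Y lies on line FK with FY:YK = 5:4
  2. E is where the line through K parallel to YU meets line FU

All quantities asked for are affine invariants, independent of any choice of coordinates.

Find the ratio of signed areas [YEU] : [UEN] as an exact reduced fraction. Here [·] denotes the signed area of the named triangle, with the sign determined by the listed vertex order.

[YEU]:[UEN] = 10/9

Work in coordinates with N = (0, 0), U = (1, 0), F = (0, 1), K = (4, -1).
1. Y lies on line FK with FY:YK = 5:4 ⇒ Y = (20/9, -1/9)
2. E is where the line through K parallel to YU meets line FU ⇒ E = (9/5, -4/5)
2·[YEU] = -8/9, 2·[UEN] = -4/5
[YEU]:[UEN] = -8/9:-4/5 = 10/9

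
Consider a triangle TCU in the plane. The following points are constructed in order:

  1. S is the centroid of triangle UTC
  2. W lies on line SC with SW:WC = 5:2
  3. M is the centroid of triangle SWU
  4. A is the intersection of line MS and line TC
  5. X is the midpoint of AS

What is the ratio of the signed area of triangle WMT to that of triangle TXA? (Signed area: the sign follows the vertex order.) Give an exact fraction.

[WMT]:[TXA] = -66/7

Work in coordinates with T = (0, 0), C = (1, 0), U = (0, 1).
1. S is the centroid of triangle UTC ⇒ S = (1/3, 1/3)
2. W lies on line SC with SW:WC = 5:2 ⇒ W = (17/21, 2/21)
3. M is the centroid of triangle SWU ⇒ M = (8/21, 10/21)
4. A is the intersection of line MS and line TC ⇒ A = (2/9, 0)
5. X is the midpoint of AS ⇒ X = (5/18, 1/6)
2·[WMT] = 22/63, 2·[TXA] = -1/27
[WMT]:[TXA] = 22/63:-1/27 = -66/7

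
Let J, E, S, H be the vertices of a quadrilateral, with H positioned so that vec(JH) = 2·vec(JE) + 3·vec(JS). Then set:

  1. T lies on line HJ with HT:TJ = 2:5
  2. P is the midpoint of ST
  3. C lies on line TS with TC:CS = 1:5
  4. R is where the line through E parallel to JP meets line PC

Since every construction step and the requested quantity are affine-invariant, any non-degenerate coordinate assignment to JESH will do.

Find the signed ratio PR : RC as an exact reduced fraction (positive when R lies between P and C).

PR:RC = -33/23

Work in coordinates with J = (0, 0), E = (1, 0), S = (0, 1), H = (2, 3).
1. T lies on line HJ with HT:TJ = 2:5 ⇒ T = (10/7, 15/7)
2. P is the midpoint of ST ⇒ P = (5/7, 11/7)
3. C lies on line TS with TC:CS = 1:5 ⇒ C = (25/21, 41/21)
4. R is where the line through E parallel to JP meets line PC ⇒ R = (16/7, 99/35)
R = P + t·(C−P) with t = 33/10, so PR:RC = t:(1−t) = 33/10:-23/10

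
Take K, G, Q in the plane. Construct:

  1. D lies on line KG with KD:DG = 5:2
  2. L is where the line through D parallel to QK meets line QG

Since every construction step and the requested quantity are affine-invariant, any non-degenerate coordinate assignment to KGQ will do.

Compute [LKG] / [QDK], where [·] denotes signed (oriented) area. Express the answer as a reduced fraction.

[LKG]:[QDK] = -2/5

Set K = (0, 0), G = (1, 0), Q = (0, 1); any affine frame gives the same invariant.
1. D lies on line KG with KD:DG = 5:2 ⇒ D = (5/7, 0)
2. L is where the line through D parallel to QK meets line QG ⇒ L = (5/7, 2/7)
2·[LKG] = 2/7, 2·[QDK] = -5/7
[LKG]:[QDK] = 2/7:-5/7 = -2/5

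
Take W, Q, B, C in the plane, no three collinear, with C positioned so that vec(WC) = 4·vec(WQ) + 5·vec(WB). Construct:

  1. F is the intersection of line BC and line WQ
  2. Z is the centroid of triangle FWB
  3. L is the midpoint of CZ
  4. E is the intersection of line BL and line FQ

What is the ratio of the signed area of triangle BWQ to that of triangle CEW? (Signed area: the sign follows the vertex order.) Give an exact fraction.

[BWQ]:[CEW] = 2/11

Set W = (0, 0), Q = (1, 0), B = (0, 1), C = (4, 5); any affine frame gives the same invariant.
1. F is the intersection of line BC and line WQ ⇒ F = (-1, 0)
2. Z is the centroid of triangle FWB ⇒ Z = (-1/3, 1/3)
3. L is the midpoint of CZ ⇒ L = (11/6, 8/3)
4. E is the intersection of line BL and line FQ ⇒ E = (-11/10, 0)
2·[BWQ] = 1, 2·[CEW] = 11/2
[BWQ]:[CEW] = 1:11/2 = 2/11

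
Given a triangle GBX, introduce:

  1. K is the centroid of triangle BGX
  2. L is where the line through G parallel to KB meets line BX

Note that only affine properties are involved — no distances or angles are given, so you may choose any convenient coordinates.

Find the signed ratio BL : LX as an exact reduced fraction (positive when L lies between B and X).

Work in coordinates with G = (0, 0), B = (1, 0), X = (0, 1).
1. K is the centroid of triangle BGX ⇒ K = (1/3, 1/3)
2. L is where the line through G parallel to KB meets line BX ⇒ L = (2, -1)
L = B + t·(X−B) with t = -1, so BL:LX = t:(1−t) = -1:2

BL:LX = -1/2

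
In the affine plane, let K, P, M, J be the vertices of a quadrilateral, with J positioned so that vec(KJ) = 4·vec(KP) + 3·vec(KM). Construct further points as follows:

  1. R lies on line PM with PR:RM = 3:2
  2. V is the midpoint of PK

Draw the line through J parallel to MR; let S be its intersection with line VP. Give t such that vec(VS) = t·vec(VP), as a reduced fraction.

t = 13

Set K = (0, 0), P = (1, 0), M = (0, 1), J = (4, 3); any affine frame gives the same invariant.
1. R lies on line PM with PR:RM = 3:2 ⇒ R = (2/5, 3/5)
2. V is the midpoint of PK ⇒ V = (1/2, 0)
through J parallel to MR: direction (2/5, -2/5); meets VP at S = (7, 0)
S = V + t·(P−V) with t = 13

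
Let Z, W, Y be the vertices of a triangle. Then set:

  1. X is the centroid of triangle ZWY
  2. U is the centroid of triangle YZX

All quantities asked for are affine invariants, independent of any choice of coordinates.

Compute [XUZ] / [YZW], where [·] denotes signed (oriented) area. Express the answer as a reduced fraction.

[XUZ]:[YZW] = 1/9

Choose coordinates Z = (0, 0), W = (1, 0), Y = (0, 1).
1. X is the centroid of triangle ZWY ⇒ X = (1/3, 1/3)
2. U is the centroid of triangle YZX ⇒ U = (1/9, 4/9)
2·[XUZ] = 1/9, 2·[YZW] = 1
[XUZ]:[YZW] = 1/9:1 = 1/9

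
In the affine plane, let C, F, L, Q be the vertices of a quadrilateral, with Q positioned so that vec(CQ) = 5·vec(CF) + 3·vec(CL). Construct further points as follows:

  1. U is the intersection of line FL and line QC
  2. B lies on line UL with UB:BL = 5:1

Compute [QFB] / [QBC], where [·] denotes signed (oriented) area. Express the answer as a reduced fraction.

Choose coordinates C = (0, 0), F = (1, 0), L = (0, 1), Q = (5, 3).
1. U is the intersection of line FL and line QC ⇒ U = (5/8, 3/8)
2. B lies on line UL with UB:BL = 5:1 ⇒ B = (5/48, 43/48)
2·[QFB] = -301/48, 2·[QBC] = 25/6
[QFB]:[QBC] = -301/48:25/6 = -301/200

[QFB]:[QBC] = -301/200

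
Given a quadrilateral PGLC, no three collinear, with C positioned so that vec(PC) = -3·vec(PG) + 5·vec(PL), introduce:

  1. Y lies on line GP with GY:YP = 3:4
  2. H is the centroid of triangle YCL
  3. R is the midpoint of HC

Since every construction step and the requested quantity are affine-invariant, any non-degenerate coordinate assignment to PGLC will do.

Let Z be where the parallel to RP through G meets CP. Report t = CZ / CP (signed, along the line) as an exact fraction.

t = 188/41

Choose coordinates P = (0, 0), G = (1, 0), L = (0, 1), C = (-3, 5).
1. Y lies on line GP with GY:YP = 3:4 ⇒ Y = (4/7, 0)
2. H is the centroid of triangle YCL ⇒ H = (-17/21, 2)
3. R is the midpoint of HC ⇒ R = (-40/21, 7/2)
through G parallel to RP: direction (40/21, -7/2); meets CP at Z = (441/41, -735/41)
Z = C + t·(P−C) with t = 188/41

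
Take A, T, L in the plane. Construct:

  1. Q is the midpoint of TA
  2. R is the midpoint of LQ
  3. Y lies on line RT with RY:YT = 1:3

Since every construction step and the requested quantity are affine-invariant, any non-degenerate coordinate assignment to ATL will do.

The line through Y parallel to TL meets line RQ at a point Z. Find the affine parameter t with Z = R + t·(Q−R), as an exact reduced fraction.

Set A = (0, 0), T = (1, 0), L = (0, 1); any affine frame gives the same invariant.
1. Q is the midpoint of TA ⇒ Q = (1/2, 0)
2. R is the midpoint of LQ ⇒ R = (1/4, 1/2)
3. Y lies on line RT with RY:YT = 1:3 ⇒ Y = (7/16, 3/8)
through Y parallel to TL: direction (-1, 1); meets RQ at Z = (3/16, 5/8)
Z = R + t·(Q−R) with t = -1/4

t = -1/4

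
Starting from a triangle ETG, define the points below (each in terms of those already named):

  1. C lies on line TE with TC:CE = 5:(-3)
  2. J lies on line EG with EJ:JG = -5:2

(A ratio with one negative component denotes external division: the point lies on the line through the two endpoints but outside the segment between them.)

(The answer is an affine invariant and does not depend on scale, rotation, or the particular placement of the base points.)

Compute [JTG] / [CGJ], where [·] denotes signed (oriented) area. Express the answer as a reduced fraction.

[JTG]:[CGJ] = -2/3

Assign E = (0, 0), T = (1, 0), G = (0, 1) — the answer is frame-independent, so this choice is without loss of generality.
1. C lies on line TE with TC:CE = 5:(-3) ⇒ C = (-3/2, 0)
2. J lies on line EG with EJ:JG = -5:2 ⇒ J = (0, 5/3)
2·[JTG] = -2/3, 2·[CGJ] = 1
[JTG]:[CGJ] = -2/3:1 = -2/3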